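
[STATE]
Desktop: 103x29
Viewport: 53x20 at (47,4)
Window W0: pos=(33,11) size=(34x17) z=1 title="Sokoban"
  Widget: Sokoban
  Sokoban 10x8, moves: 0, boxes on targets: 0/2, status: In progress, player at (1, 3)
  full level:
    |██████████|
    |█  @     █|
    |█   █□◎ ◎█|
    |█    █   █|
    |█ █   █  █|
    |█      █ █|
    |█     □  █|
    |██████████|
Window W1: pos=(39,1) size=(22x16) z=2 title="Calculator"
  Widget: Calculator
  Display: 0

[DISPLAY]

            0┃                                       
─┬───┬───┐   ┃                                       
 │ 9 │ ÷ │   ┃                                       
─┼───┼───┤   ┃                                       
 │ 6 │ × │   ┃                                       
─┼───┼───┤   ┃                                       
 │ 3 │ - │   ┃                                       
─┼───┼───┤   ┃━━━━━┓                                 
 │ = │ + │   ┃     ┃                                 
─┼───┼───┤   ┃─────┨                                 
C│ MR│ M+│   ┃     ┃                                 
─┴───┴───┘   ┃     ┃                                 
━━━━━━━━━━━━━┛     ┃                                 
                   ┃                                 
                   ┃                                 
                   ┃                                 
                   ┃                                 
                   ┃                                 
                   ┃                                 
                   ┃                                 


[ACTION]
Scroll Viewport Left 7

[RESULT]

                   0┃                                
┌───┬───┬───┬───┐   ┃                                
│ 7 │ 8 │ 9 │ ÷ │   ┃                                
├───┼───┼───┼───┤   ┃                                
│ 4 │ 5 │ 6 │ × │   ┃                                
├───┼───┼───┼───┤   ┃                                
│ 1 │ 2 │ 3 │ - │   ┃                                
├───┼───┼───┼───┤   ┃━━━━━┓                          
│ 0 │ . │ = │ + │   ┃     ┃                          
├───┼───┼───┼───┤   ┃─────┨                          
│ C │ MC│ MR│ M+│   ┃     ┃                          
└───┴───┴───┴───┘   ┃     ┃                          
━━━━━━━━━━━━━━━━━━━━┛     ┃                          
   █                      ┃                          
█  █                      ┃                          
 █ █                      ┃                          
□  █                      ┃                          
████                      ┃                          
 0  0/2                   ┃                          
                          ┃                          


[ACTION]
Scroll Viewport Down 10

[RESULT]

├───┼───┼───┼───┤   ┃                                
│ 1 │ 2 │ 3 │ - │   ┃                                
├───┼───┼───┼───┤   ┃━━━━━┓                          
│ 0 │ . │ = │ + │   ┃     ┃                          
├───┼───┼───┼───┤   ┃─────┨                          
│ C │ MC│ MR│ M+│   ┃     ┃                          
└───┴───┴───┴───┘   ┃     ┃                          
━━━━━━━━━━━━━━━━━━━━┛     ┃                          
   █                      ┃                          
█  █                      ┃                          
 █ █                      ┃                          
□  █                      ┃                          
████                      ┃                          
 0  0/2                   ┃                          
                          ┃                          
                          ┃                          
                          ┃                          
                          ┃                          
━━━━━━━━━━━━━━━━━━━━━━━━━━┛                          
                                                     


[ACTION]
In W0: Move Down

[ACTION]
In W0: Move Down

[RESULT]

├───┼───┼───┼───┤   ┃                                
│ 1 │ 2 │ 3 │ - │   ┃                                
├───┼───┼───┼───┤   ┃━━━━━┓                          
│ 0 │ . │ = │ + │   ┃     ┃                          
├───┼───┼───┼───┤   ┃─────┨                          
│ C │ MC│ MR│ M+│   ┃     ┃                          
└───┴───┴───┴───┘   ┃     ┃                          
━━━━━━━━━━━━━━━━━━━━┛     ┃                          
   █                      ┃                          
█  █                      ┃                          
 █ █                      ┃                          
□  █                      ┃                          
████                      ┃                          
 2  0/2                   ┃                          
                          ┃                          
                          ┃                          
                          ┃                          
                          ┃                          
━━━━━━━━━━━━━━━━━━━━━━━━━━┛                          
                                                     


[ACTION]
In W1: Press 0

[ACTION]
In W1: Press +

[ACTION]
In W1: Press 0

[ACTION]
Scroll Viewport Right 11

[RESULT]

──┼───┤   ┃                                          
3 │ - │   ┃                                          
──┼───┤   ┃━━━━━┓                                    
= │ + │   ┃     ┃                                    
──┼───┤   ┃─────┨                                    
MR│ M+│   ┃     ┃                                    
──┴───┘   ┃     ┃                                    
━━━━━━━━━━┛     ┃                                    
                ┃                                    
                ┃                                    
                ┃                                    
                ┃                                    
                ┃                                    
                ┃                                    
                ┃                                    
                ┃                                    
                ┃                                    
                ┃                                    
━━━━━━━━━━━━━━━━┛                                    
                                                     


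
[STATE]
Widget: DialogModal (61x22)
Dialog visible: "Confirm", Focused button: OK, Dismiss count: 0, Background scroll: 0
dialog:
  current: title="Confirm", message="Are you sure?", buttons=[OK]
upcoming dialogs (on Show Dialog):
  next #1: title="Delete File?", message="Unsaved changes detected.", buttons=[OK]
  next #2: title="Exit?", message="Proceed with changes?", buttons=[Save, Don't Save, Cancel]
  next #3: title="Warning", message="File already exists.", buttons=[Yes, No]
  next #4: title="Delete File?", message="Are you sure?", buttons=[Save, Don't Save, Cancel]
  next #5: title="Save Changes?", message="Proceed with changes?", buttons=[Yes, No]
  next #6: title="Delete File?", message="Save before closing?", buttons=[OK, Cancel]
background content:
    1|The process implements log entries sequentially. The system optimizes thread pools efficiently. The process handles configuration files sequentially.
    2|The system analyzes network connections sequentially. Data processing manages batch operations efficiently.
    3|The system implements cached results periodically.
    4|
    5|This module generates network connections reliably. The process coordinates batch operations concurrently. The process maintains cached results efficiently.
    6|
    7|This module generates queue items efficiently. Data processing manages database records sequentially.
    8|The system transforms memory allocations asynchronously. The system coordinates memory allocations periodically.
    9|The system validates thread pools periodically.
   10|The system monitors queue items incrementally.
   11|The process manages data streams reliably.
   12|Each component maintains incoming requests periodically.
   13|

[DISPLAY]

The process implements log entries sequentially. The system o
The system analyzes network connections sequentially. Data pr
The system implements cached results periodically.           
                                                             
This module generates network connections reliably. The proce
                                                             
This module generates queue items efficiently. Data processin
The system transforms memory allocations asynchronously. The 
The system validates t┌───────────────┐dically.              
The system monitors qu│    Confirm    │ntally.               
The process manages da│ Are you sure? │ly.                   
Each component maintai│      [OK]     │sts periodically.     
                      └───────────────┘                      
                                                             
                                                             
                                                             
                                                             
                                                             
                                                             
                                                             
                                                             
                                                             


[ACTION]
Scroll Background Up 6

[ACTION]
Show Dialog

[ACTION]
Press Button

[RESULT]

The process implements log entries sequentially. The system o
The system analyzes network connections sequentially. Data pr
The system implements cached results periodically.           
                                                             
This module generates network connections reliably. The proce
                                                             
This module generates queue items efficiently. Data processin
The system transforms memory allocations asynchronously. The 
The system validates thread pools periodically.              
The system monitors queue items incrementally.               
The process manages data streams reliably.                   
Each component maintains incoming requests periodically.     
                                                             
                                                             
                                                             
                                                             
                                                             
                                                             
                                                             
                                                             
                                                             
                                                             


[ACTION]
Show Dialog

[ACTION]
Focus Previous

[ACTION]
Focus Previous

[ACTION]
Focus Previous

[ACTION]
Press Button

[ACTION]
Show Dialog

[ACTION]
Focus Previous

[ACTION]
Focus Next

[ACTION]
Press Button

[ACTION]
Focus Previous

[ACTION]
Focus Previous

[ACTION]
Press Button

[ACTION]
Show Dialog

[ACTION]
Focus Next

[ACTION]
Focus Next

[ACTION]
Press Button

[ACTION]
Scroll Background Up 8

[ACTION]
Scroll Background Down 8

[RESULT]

The system validates thread pools periodically.              
The system monitors queue items incrementally.               
The process manages data streams reliably.                   
Each component maintains incoming requests periodically.     
                                                             
                                                             
                                                             
                                                             
                                                             
                                                             
                                                             
                                                             
                                                             
                                                             
                                                             
                                                             
                                                             
                                                             
                                                             
                                                             
                                                             
                                                             


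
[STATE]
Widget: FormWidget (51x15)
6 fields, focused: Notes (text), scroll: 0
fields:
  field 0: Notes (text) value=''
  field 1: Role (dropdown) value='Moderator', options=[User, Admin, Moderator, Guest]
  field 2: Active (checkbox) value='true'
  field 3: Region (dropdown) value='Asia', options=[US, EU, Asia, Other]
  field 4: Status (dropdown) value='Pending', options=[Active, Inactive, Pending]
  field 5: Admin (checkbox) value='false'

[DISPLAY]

> Notes:      [                                   ]
  Role:       [Moderator                         ▼]
  Active:     [x]                                  
  Region:     [Asia                              ▼]
  Status:     [Pending                           ▼]
  Admin:      [ ]                                  
                                                   
                                                   
                                                   
                                                   
                                                   
                                                   
                                                   
                                                   
                                                   


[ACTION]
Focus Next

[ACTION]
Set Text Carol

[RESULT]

  Notes:      [                                   ]
> Role:       [Moderator                         ▼]
  Active:     [x]                                  
  Region:     [Asia                              ▼]
  Status:     [Pending                           ▼]
  Admin:      [ ]                                  
                                                   
                                                   
                                                   
                                                   
                                                   
                                                   
                                                   
                                                   
                                                   


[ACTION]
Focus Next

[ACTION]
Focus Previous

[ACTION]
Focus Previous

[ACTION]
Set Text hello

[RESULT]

> Notes:      [hello                              ]
  Role:       [Moderator                         ▼]
  Active:     [x]                                  
  Region:     [Asia                              ▼]
  Status:     [Pending                           ▼]
  Admin:      [ ]                                  
                                                   
                                                   
                                                   
                                                   
                                                   
                                                   
                                                   
                                                   
                                                   


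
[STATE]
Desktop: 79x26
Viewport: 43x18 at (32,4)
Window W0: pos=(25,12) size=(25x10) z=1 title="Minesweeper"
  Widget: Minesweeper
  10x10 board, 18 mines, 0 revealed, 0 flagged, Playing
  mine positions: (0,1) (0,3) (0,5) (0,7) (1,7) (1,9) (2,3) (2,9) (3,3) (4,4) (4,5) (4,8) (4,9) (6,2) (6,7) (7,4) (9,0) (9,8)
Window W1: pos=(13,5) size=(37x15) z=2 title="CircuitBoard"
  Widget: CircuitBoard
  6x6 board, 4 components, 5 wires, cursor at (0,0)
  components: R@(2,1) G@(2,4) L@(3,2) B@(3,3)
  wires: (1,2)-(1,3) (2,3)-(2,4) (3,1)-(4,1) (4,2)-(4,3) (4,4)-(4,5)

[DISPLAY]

                                           
━━━━━━━━━━━━━━━━━┓                         
                 ┃                         
─────────────────┨                         
                 ┃                         
                 ┃                         
                 ┃                         
                 ┃                         
                 ┃                         
─ G              ┃                         
                 ┃                         
                 ┃                         
                 ┃                         
  · ─ ·          ┃                         
                 ┃                         
━━━━━━━━━━━━━━━━━┛                         
■■■■             ┃                         
━━━━━━━━━━━━━━━━━┛                         


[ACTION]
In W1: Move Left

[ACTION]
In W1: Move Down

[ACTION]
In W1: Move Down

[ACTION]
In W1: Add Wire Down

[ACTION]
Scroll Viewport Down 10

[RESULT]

                 ┃                         
                 ┃                         
                 ┃                         
                 ┃                         
                 ┃                         
─ G              ┃                         
                 ┃                         
                 ┃                         
                 ┃                         
  · ─ ·          ┃                         
                 ┃                         
━━━━━━━━━━━━━━━━━┛                         
■■■■             ┃                         
━━━━━━━━━━━━━━━━━┛                         
                                           
                                           
                                           
                                           


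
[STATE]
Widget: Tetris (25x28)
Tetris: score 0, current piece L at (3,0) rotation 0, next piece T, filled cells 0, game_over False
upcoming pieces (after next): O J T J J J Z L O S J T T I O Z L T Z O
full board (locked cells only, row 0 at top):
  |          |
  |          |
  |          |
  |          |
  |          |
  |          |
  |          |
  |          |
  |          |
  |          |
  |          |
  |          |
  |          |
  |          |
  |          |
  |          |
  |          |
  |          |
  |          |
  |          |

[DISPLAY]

     ▒    │Next:         
   ▒▒▒    │ ▒            
          │▒▒▒           
          │              
          │              
          │              
          │Score:        
          │0             
          │              
          │              
          │              
          │              
          │              
          │              
          │              
          │              
          │              
          │              
          │              
          │              
          │              
          │              
          │              
          │              
          │              
          │              
          │              
          │              


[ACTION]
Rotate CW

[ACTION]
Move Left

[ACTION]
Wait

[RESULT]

          │Next:         
  ▒       │ ▒            
  ▒       │▒▒▒           
  ▒▒      │              
          │              
          │              
          │Score:        
          │0             
          │              
          │              
          │              
          │              
          │              
          │              
          │              
          │              
          │              
          │              
          │              
          │              
          │              
          │              
          │              
          │              
          │              
          │              
          │              
          │              


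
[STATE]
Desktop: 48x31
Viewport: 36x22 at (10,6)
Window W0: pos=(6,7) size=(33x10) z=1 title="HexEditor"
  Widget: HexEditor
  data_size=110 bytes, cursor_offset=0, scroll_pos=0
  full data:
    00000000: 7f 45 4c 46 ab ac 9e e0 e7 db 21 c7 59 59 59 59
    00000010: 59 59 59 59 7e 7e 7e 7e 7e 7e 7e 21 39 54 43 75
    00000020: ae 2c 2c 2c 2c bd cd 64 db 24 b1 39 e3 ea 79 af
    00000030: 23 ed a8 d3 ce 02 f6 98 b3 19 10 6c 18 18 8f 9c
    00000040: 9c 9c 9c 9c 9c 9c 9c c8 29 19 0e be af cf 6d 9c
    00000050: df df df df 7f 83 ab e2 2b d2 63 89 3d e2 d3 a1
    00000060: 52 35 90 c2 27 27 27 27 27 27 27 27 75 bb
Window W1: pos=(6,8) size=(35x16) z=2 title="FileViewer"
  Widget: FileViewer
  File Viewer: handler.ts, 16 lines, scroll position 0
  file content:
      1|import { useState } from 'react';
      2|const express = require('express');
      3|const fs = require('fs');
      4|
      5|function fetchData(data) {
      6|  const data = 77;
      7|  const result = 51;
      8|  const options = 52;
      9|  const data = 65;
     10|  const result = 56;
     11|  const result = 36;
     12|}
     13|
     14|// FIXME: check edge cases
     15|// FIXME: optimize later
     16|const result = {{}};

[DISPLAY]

                                    
━━━━━━━━━━━━━━━━━━━━━━━━━━━━┓       
━━━━━━━━━━━━━━━━━━━━━━━━━━━━━━┓     
leViewer                      ┃     
──────────────────────────────┨     
ort { useState } from 'react'▲┃     
st express = require('express█┃     
st fs = require('fs');       ░┃     
                             ░┃     
ction fetchData(data) {      ░┃     
onst data = 77;              ░┃     
onst result = 51;            ░┃     
onst options = 52;           ░┃     
onst data = 65;              ░┃     
onst result = 56;            ░┃     
onst result = 36;            ░┃     
                             ▼┃     
━━━━━━━━━━━━━━━━━━━━━━━━━━━━━━┛     
                                    
                                    
                                    
                                    


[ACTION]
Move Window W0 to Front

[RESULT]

                                    
━━━━━━━━━━━━━━━━━━━━━━━━━━━━┓       
xEditor                     ┃━┓     
────────────────────────────┨ ┃     
00000  7F 45 4c 46 ab ac 9e ┃─┨     
00010  59 59 59 59 7e 7e 7e ┃▲┃     
00020  ae 2c 2c 2c 2c bd cd ┃█┃     
00030  23 ed a8 d3 ce 02 f6 ┃░┃     
00040  9c 9c 9c 9c 9c 9c 9c ┃░┃     
00050  df df df df 7f 83 ab ┃░┃     
━━━━━━━━━━━━━━━━━━━━━━━━━━━━┛░┃     
onst result = 51;            ░┃     
onst options = 52;           ░┃     
onst data = 65;              ░┃     
onst result = 56;            ░┃     
onst result = 36;            ░┃     
                             ▼┃     
━━━━━━━━━━━━━━━━━━━━━━━━━━━━━━┛     
                                    
                                    
                                    
                                    


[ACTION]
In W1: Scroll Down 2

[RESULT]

                                    
━━━━━━━━━━━━━━━━━━━━━━━━━━━━┓       
xEditor                     ┃━┓     
────────────────────────────┨ ┃     
00000  7F 45 4c 46 ab ac 9e ┃─┨     
00010  59 59 59 59 7e 7e 7e ┃▲┃     
00020  ae 2c 2c 2c 2c bd cd ┃░┃     
00030  23 ed a8 d3 ce 02 f6 ┃░┃     
00040  9c 9c 9c 9c 9c 9c 9c ┃░┃     
00050  df df df df 7f 83 ab ┃░┃     
━━━━━━━━━━━━━━━━━━━━━━━━━━━━┛░┃     
onst data = 65;              █┃     
onst result = 56;            ░┃     
onst result = 36;            ░┃     
                             ░┃     
                             ░┃     
FIXME: check edge cases      ▼┃     
━━━━━━━━━━━━━━━━━━━━━━━━━━━━━━┛     
                                    
                                    
                                    
                                    


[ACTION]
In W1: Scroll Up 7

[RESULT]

                                    
━━━━━━━━━━━━━━━━━━━━━━━━━━━━┓       
xEditor                     ┃━┓     
────────────────────────────┨ ┃     
00000  7F 45 4c 46 ab ac 9e ┃─┨     
00010  59 59 59 59 7e 7e 7e ┃▲┃     
00020  ae 2c 2c 2c 2c bd cd ┃█┃     
00030  23 ed a8 d3 ce 02 f6 ┃░┃     
00040  9c 9c 9c 9c 9c 9c 9c ┃░┃     
00050  df df df df 7f 83 ab ┃░┃     
━━━━━━━━━━━━━━━━━━━━━━━━━━━━┛░┃     
onst result = 51;            ░┃     
onst options = 52;           ░┃     
onst data = 65;              ░┃     
onst result = 56;            ░┃     
onst result = 36;            ░┃     
                             ▼┃     
━━━━━━━━━━━━━━━━━━━━━━━━━━━━━━┛     
                                    
                                    
                                    
                                    


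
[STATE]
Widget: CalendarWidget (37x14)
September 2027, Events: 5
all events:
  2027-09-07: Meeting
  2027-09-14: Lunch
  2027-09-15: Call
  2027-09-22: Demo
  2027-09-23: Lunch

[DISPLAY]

            September 2027           
Mo Tu We Th Fr Sa Su                 
       1  2  3  4  5                 
 6  7*  8  9 10 11 12                
13 14* 15* 16 17 18 19               
20 21 22* 23* 24 25 26               
27 28 29 30                          
                                     
                                     
                                     
                                     
                                     
                                     
                                     


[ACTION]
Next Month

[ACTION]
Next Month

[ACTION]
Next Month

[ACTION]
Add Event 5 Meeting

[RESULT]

            December 2027            
Mo Tu We Th Fr Sa Su                 
       1  2  3  4  5*                
 6  7  8  9 10 11 12                 
13 14 15 16 17 18 19                 
20 21 22 23 24 25 26                 
27 28 29 30 31                       
                                     
                                     
                                     
                                     
                                     
                                     
                                     


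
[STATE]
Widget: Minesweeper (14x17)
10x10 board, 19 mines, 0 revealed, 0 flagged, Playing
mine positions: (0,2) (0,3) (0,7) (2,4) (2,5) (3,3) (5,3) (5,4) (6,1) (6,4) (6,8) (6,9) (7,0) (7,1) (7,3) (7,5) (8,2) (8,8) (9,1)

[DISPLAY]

■■■■■■■■■■    
■■■■■■■■■■    
■■■■■■■■■■    
■■■■■■■■■■    
■■■■■■■■■■    
■■■■■■■■■■    
■■■■■■■■■■    
■■■■■■■■■■    
■■■■■■■■■■    
■■■■■■■■■■    
              
              
              
              
              
              
              


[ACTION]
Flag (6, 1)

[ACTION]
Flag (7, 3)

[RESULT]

■■■■■■■■■■    
■■■■■■■■■■    
■■■■■■■■■■    
■■■■■■■■■■    
■■■■■■■■■■    
■■■■■■■■■■    
■⚑■■■■■■■■    
■■■⚑■■■■■■    
■■■■■■■■■■    
■■■■■■■■■■    
              
              
              
              
              
              
              


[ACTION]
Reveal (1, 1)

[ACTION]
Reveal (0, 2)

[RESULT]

■■✹✹■■■✹■■    
■1■■■■■■■■    
■■■■✹✹■■■■    
■■■✹■■■■■■    
■■■■■■■■■■    
■■■✹✹■■■■■    
■✹■■✹■■■✹✹    
✹✹■✹■✹■■■■    
■■✹■■■■■✹■    
■✹■■■■■■■■    
              
              
              
              
              
              
              


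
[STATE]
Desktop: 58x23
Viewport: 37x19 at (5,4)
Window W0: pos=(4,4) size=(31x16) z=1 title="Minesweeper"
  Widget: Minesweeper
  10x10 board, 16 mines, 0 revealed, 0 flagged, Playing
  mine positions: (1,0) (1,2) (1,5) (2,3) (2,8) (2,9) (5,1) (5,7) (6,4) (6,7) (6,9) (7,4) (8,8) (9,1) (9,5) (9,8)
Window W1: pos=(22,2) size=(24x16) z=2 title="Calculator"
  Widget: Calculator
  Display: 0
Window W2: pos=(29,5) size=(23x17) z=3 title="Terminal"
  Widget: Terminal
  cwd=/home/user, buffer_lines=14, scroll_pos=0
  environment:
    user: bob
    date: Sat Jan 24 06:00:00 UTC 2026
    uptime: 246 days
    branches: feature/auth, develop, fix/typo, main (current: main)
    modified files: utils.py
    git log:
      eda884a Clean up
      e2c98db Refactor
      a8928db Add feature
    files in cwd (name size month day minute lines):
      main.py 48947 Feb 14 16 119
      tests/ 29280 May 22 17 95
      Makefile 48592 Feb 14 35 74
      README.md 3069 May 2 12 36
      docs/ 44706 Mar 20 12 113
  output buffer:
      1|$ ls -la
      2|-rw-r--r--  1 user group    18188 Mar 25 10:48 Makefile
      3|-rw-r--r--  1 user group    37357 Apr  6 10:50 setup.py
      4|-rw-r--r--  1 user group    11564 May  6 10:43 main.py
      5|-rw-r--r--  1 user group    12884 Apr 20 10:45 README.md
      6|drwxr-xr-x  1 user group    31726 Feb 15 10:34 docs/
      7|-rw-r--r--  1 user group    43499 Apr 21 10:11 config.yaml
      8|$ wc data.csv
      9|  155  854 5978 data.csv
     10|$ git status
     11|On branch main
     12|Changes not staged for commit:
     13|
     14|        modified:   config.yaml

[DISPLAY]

━━━━━━━━━━━━━━━━━┠───────────────────
 Minesweeper     ┃      ┏━━━━━━━━━━━━
─────────────────┃┌───┬─┃ Terminal   
■■■■■■■■■■       ┃│ 7 │ ┠────────────
■■■■■■■■■■       ┃├───┼─┃$ ls -la    
■■■■■■■■■■       ┃│ 4 │ ┃-rw-r--r--  
■■■■■■■■■■       ┃├───┼─┃-rw-r--r--  
■■■■■■■■■■       ┃│ 1 │ ┃-rw-r--r--  
■■■■■■■■■■       ┃├───┼─┃-rw-r--r--  
■■■■■■■■■■       ┃│ 0 │ ┃drwxr-xr-x  
■■■■■■■■■■       ┃├───┼─┃-rw-r--r--  
■■■■■■■■■■       ┃│ C │ ┃$ wc data.cs
■■■■■■■■■■       ┃└───┴─┃  155  854 5
                 ┗━━━━━━┃$ git status
                        ┃On branch ma
━━━━━━━━━━━━━━━━━━━━━━━━┃Changes not 
                        ┃            
                        ┗━━━━━━━━━━━━
                                     


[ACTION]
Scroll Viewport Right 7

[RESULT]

━━━━━━━━━━┠──────────────────────┨   
eeper     ┃      ┏━━━━━━━━━━━━━━━━━━━
──────────┃┌───┬─┃ Terminal          
■■■       ┃│ 7 │ ┠───────────────────
■■■       ┃├───┼─┃$ ls -la           
■■■       ┃│ 4 │ ┃-rw-r--r--  1 user 
■■■       ┃├───┼─┃-rw-r--r--  1 user 
■■■       ┃│ 1 │ ┃-rw-r--r--  1 user 
■■■       ┃├───┼─┃-rw-r--r--  1 user 
■■■       ┃│ 0 │ ┃drwxr-xr-x  1 user 
■■■       ┃├───┼─┃-rw-r--r--  1 user 
■■■       ┃│ C │ ┃$ wc data.csv      
■■■       ┃└───┴─┃  155  854 5978 dat
          ┗━━━━━━┃$ git status       
                 ┃On branch main     
━━━━━━━━━━━━━━━━━┃Changes not staged 
                 ┃                   
                 ┗━━━━━━━━━━━━━━━━━━━
                                     


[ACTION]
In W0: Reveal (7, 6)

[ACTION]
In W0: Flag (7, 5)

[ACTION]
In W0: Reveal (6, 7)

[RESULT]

━━━━━━━━━━┠──────────────────────┨   
eeper     ┃      ┏━━━━━━━━━━━━━━━━━━━
──────────┃┌───┬─┃ Terminal          
■■■       ┃│ 7 │ ┠───────────────────
■■■       ┃├───┼─┃$ ls -la           
■✹✹       ┃│ 4 │ ┃-rw-r--r--  1 user 
■■■       ┃├───┼─┃-rw-r--r--  1 user 
■■■       ┃│ 1 │ ┃-rw-r--r--  1 user 
✹■■       ┃├───┼─┃-rw-r--r--  1 user 
✹■✹       ┃│ 0 │ ┃drwxr-xr-x  1 user 
■■■       ┃├───┼─┃-rw-r--r--  1 user 
■✹■       ┃│ C │ ┃$ wc data.csv      
■✹■       ┃└───┴─┃  155  854 5978 dat
          ┗━━━━━━┃$ git status       
                 ┃On branch main     
━━━━━━━━━━━━━━━━━┃Changes not staged 
                 ┃                   
                 ┗━━━━━━━━━━━━━━━━━━━
                                     


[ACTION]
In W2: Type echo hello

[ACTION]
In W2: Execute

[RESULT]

━━━━━━━━━━┠──────────────────────┨   
eeper     ┃      ┏━━━━━━━━━━━━━━━━━━━
──────────┃┌───┬─┃ Terminal          
■■■       ┃│ 7 │ ┠───────────────────
■■■       ┃├───┼─┃-rw-r--r--  1 user 
■✹✹       ┃│ 4 │ ┃drwxr-xr-x  1 user 
■■■       ┃├───┼─┃-rw-r--r--  1 user 
■■■       ┃│ 1 │ ┃$ wc data.csv      
✹■■       ┃├───┼─┃  155  854 5978 dat
✹■✹       ┃│ 0 │ ┃$ git status       
■■■       ┃├───┼─┃On branch main     
■✹■       ┃│ C │ ┃Changes not staged 
■✹■       ┃└───┴─┃                   
          ┗━━━━━━┃        modified:  
                 ┃$ echo hello       
━━━━━━━━━━━━━━━━━┃hello              
                 ┃$ █                
                 ┗━━━━━━━━━━━━━━━━━━━
                                     


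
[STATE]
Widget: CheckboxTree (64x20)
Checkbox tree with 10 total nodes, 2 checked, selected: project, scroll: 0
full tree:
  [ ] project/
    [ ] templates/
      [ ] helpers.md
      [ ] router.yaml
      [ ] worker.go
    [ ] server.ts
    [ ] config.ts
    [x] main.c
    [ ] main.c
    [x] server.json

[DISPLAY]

>[-] project/                                                   
   [ ] templates/                                               
     [ ] helpers.md                                             
     [ ] router.yaml                                            
     [ ] worker.go                                              
   [ ] server.ts                                                
   [ ] config.ts                                                
   [x] main.c                                                   
   [ ] main.c                                                   
   [x] server.json                                              
                                                                
                                                                
                                                                
                                                                
                                                                
                                                                
                                                                
                                                                
                                                                
                                                                


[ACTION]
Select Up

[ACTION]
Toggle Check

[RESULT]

>[x] project/                                                   
   [x] templates/                                               
     [x] helpers.md                                             
     [x] router.yaml                                            
     [x] worker.go                                              
   [x] server.ts                                                
   [x] config.ts                                                
   [x] main.c                                                   
   [x] main.c                                                   
   [x] server.json                                              
                                                                
                                                                
                                                                
                                                                
                                                                
                                                                
                                                                
                                                                
                                                                
                                                                


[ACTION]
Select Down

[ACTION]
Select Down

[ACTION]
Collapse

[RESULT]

 [x] project/                                                   
   [x] templates/                                               
>    [x] helpers.md                                             
     [x] router.yaml                                            
     [x] worker.go                                              
   [x] server.ts                                                
   [x] config.ts                                                
   [x] main.c                                                   
   [x] main.c                                                   
   [x] server.json                                              
                                                                
                                                                
                                                                
                                                                
                                                                
                                                                
                                                                
                                                                
                                                                
                                                                
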